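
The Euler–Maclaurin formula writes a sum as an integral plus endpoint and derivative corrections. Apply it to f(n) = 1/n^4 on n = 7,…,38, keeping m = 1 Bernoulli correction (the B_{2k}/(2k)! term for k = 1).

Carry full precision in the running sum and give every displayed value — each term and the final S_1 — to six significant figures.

S_1 ≈ 0.00119406

Integral: ∫_7^38 1/x^4 dx = 0.000965743.
Endpoint term: (f(7) + f(38))/2 = (0.000416493 + 4.79585e-07)/2 = 0.000208486.
Running total after boundary: 0.00117423.
k=1: B_{2}/(2)! × [f^{(1)}(38) − f^{(1)}(7)] = 1/12 × (-5.04826e-08 − (-0.000237996)) = 1.98288e-05.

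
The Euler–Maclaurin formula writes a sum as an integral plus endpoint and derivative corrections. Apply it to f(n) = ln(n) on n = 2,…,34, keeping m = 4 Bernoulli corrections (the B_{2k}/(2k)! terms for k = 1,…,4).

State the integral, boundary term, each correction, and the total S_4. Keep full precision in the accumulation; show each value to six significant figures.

S_4 ≈ 88.5808

∫_2^34 ln(x) dx evaluates to 86.5100.
½[f(2) + f(34)] = ½[0.693147 + 3.52636] = 2.10975.
Integral + boundary = 88.6197.
k=1: B_{2}/(2)! × [f^{(1)}(34) − f^{(1)}(2)] = 1/12 × (0.0294118 − 0.500000) = -0.0392157.
After k=1: 88.5805.
k=2: B_{4}/(4)! × [f^{(3)}(34) − f^{(3)}(2)] = −1/720 × (5.08854e-05 − 0.250000) = 0.000347152.
After k=2: 88.5808.
k=3: B_{6}/(6)! × [f^{(5)}(34) − f^{(5)}(2)] = 1/30240 × (5.28222e-07 − 0.750000) = -2.48016e-05.
After k=3: 88.5808.
k=4: B_{8}/(8)! × [f^{(7)}(34) − f^{(7)}(2)] = −1/1209600 × (1.37082e-08 − 5.62500) = 4.65030e-06.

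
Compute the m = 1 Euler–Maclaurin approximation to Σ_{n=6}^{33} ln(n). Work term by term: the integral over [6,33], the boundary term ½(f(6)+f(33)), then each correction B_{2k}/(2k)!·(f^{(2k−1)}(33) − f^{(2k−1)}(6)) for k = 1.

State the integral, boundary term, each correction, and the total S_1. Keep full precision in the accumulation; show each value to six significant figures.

S_1 ≈ 80.2670

Integral: ∫_6^33 ln(x) dx = 77.6342.
½[f(6) + f(33)] = ½[1.79176 + 3.49651] = 2.64413.
Integral + boundary = 80.2783.
k=1: B_{2}/(2)! × [f^{(1)}(33) − f^{(1)}(6)] = 1/12 × (0.0303030 − 0.166667) = -0.0113636.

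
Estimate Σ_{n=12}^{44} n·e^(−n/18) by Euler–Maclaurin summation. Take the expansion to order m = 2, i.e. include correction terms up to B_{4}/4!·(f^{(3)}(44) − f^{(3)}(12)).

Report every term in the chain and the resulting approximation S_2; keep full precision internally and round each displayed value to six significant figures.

∫_12^44 x·e^(−x/18) dx evaluates to 180.405.
Boundary: ½(f(12) + f(44)) = ½(6.16101 + 3.81807) = 4.98954.
Integral + boundary = 185.395.
k=1: B_{2}/(2)! × [f^{(1)}(44) − f^{(1)}(12)] = 1/12 × (-0.125341 − 0.171139) = -0.0247066.
Partial sum through k=1: 185.370.
k=2: B_{4}/(4)! × [f^{(3)}(44) − f^{(3)}(12)] = −1/720 × (0.000148790 − 0.00369745) = 4.92869e-06.

S_2 ≈ 185.370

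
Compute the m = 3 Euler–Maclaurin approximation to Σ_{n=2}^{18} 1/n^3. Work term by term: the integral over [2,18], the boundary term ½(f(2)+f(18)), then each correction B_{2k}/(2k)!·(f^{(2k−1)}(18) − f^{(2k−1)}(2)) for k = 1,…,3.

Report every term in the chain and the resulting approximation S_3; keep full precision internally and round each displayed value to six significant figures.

S_3 ≈ 0.200689

Integral: ∫_2^18 1/x^3 dx = 0.123457.
½[f(2) + f(18)] = ½[0.125000 + 0.000171468] = 0.0625857.
Integral + boundary = 0.186043.
Order-1 term: 1/12 · (-2.85780e-05 − (-0.187500)) = 0.0156226.
Partial sum through k=1: 0.201665.
Order-2 term: −1/720 · (-1.76407e-06 − (-0.937500)) = -0.00130208.
Partial sum through k=2: 0.200363.
Order-3 term: 1/30240 · (-2.28676e-07 − (-9.84375)) = 0.000325521.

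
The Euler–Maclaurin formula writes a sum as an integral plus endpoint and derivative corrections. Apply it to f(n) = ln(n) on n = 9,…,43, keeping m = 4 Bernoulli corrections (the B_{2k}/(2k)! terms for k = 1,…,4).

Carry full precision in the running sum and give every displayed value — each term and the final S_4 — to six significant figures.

The integral term ∫_9^43 ln(x) dx = 107.957.
Endpoint term: (f(9) + f(43))/2 = (2.19722 + 3.76120)/2 = 2.97921.
Running total after boundary: 110.936.
Order-1 term: 1/12 · (0.0232558 − 0.111111) = -0.00732127.
Running total after k=1: 110.928.
Order-2 term: −1/720 · (2.51550e-05 − 0.00274348) = 3.77546e-06.
Running total after k=2: 110.928.
Order-3 term: 1/30240 · (1.63256e-07 − 0.000406442) = -1.34351e-08.
Running total after k=3: 110.928.
Order-4 term: −1/1209600 · (2.64883e-09 − 0.000150534) = 1.24447e-10.

S_4 ≈ 110.928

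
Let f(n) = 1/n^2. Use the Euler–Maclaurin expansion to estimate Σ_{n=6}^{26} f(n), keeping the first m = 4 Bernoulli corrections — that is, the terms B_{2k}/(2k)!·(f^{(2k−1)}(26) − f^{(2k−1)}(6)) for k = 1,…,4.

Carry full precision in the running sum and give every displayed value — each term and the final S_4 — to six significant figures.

S_4 ≈ 0.143592

Integral: ∫_6^26 1/x^2 dx = 0.128205.
½[f(6) + f(26)] = ½[0.0277778 + 0.00147929] = 0.0146285.
Integral + boundary = 0.142834.
k=1: B_{2}/(2)! × [f^{(1)}(26) − f^{(1)}(6)] = 1/12 × (-0.000113792 − (-0.00925926)) = 0.000762122.
After k=1: 0.143596.
k=2: B_{4}/(4)! × [f^{(3)}(26) − f^{(3)}(6)] = −1/720 × (-2.01997e-06 − (-0.00308642)) = -4.28389e-06.
After k=2: 0.143592.
k=3: B_{6}/(6)! × [f^{(5)}(26) − f^{(5)}(6)] = 1/30240 × (-8.96436e-08 − (-0.00257202)) = 8.50505e-08.
After k=3: 0.143592.
k=4: B_{8}/(8)! × [f^{(7)}(26) − f^{(7)}(6)] = −1/1209600 × (-7.42609e-09 − (-0.00400091)) = -3.30763e-09.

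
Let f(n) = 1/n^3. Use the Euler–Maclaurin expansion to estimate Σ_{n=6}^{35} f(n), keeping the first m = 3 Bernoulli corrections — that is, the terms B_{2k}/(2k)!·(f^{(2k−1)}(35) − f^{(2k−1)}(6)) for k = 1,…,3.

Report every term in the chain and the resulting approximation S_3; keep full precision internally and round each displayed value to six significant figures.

∫_6^35 1/x^3 dx evaluates to 0.0134807.
Boundary: ½(f(6) + f(35)) = ½(0.00462963 + 2.33236e-05) = 0.00232648.
Integral + boundary = 0.0158072.
k=1: B_{2}/(2)! × [f^{(1)}(35) − f^{(1)}(6)] = 1/12 × (-1.99917e-06 − (-0.00231481)) = 0.000192735.
Partial sum through k=1: 0.0159999.
k=2: B_{4}/(4)! × [f^{(3)}(35) − f^{(3)}(6)] = −1/720 × (-3.26395e-08 − (-0.00128601)) = -1.78608e-06.
Partial sum through k=2: 0.0159982.
k=3: B_{6}/(6)! × [f^{(5)}(35) − f^{(5)}(6)] = 1/30240 × (-1.11907e-09 − (-0.00150034)) = 4.96145e-08.

S_3 ≈ 0.0159982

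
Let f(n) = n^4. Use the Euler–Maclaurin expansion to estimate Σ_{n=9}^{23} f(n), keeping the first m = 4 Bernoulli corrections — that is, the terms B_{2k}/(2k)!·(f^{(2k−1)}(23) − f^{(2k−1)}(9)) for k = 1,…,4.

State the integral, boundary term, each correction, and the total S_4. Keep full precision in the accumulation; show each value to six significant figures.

The integral term ∫_9^23 x^4 dx = 1.27546e+06.
Boundary: ½(f(9) + f(23)) = ½(6561.00 + 279841) = 143201.
Running total after boundary: 1.41866e+06.
k=1: B_{2}/(2)! × [f^{(1)}(23) − f^{(1)}(9)] = 1/12 × (48668.0 − 2916.00) = 3812.67.
Partial sum through k=1: 1.42247e+06.
k=2: B_{4}/(4)! × [f^{(3)}(23) − f^{(3)}(9)] = −1/720 × (552.000 − 216.000) = -0.466667.
Partial sum through k=2: 1.42247e+06.
k=3: B_{6}/(6)! × [f^{(5)}(23) − f^{(5)}(9)] = 1/30240 × (0.00000 − 0.00000) = 0.00000.
Partial sum through k=3: 1.42247e+06.
k=4: B_{8}/(8)! × [f^{(7)}(23) − f^{(7)}(9)] = −1/1209600 × (0.00000 − 0.00000) = 0.00000.

S_4 ≈ 1.42247e+06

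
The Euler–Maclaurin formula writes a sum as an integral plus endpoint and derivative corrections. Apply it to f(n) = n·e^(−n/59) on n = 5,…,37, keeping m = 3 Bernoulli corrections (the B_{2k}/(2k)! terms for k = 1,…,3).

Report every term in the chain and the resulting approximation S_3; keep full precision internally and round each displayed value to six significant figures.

S_3 ≈ 456.005

∫_5^37 x·e^(−x/59) dx evaluates to 443.880.
Boundary: ½(f(5) + f(37)) = ½(4.59373 + 19.7628) = 12.1782.
So far: 456.058.
k=1: B_{2}/(2)! × [f^{(1)}(37) − f^{(1)}(5)] = 1/12 × (0.199167 − 0.840886) = -0.0534766.
After k=1: 456.005.
k=2: B_{4}/(4)! × [f^{(3)}(37) − f^{(3)}(5)] = −1/720 × (0.000364098 − 0.000769428) = 5.62958e-07.
After k=2: 456.005.
k=3: B_{6}/(6)! × [f^{(5)}(37) − f^{(5)}(5)] = 1/30240 × (1.92755e-07 − 3.72678e-07) = -5.94982e-12.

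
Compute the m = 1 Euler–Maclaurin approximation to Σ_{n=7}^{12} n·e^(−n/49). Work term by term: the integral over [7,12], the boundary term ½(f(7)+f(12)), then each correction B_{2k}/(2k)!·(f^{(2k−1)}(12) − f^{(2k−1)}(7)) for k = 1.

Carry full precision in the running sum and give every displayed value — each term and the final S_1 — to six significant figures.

∫_7^12 x·e^(−x/49) dx evaluates to 38.9704.
½[f(7) + f(12)] = ½[6.06815 + 9.39341] = 7.73078.
So far: 46.7011.
Correction k=1: B_{2}/2! · (f^{(1)}(12) − f^{(1)}(7)) = 1/12 · (0.591082 − 0.743038) = -0.0126630.

S_1 ≈ 46.6885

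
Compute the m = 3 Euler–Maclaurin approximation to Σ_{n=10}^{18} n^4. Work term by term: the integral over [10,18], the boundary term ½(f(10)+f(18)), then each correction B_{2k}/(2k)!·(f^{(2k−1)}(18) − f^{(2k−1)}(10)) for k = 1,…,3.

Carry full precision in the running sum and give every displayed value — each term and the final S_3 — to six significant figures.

Integral: ∫_10^18 x^4 dx = 357914.
½[f(10) + f(18)] = ½[10000.0 + 104976] = 57488.0.
So far: 415402.
k=1: B_{2}/(2)! × [f^{(1)}(18) − f^{(1)}(10)] = 1/12 × (23328.0 − 4000.00) = 1610.67.
Partial sum through k=1: 417012.
k=2: B_{4}/(4)! × [f^{(3)}(18) − f^{(3)}(10)] = −1/720 × (432.000 − 240.000) = -0.266667.
Partial sum through k=2: 417012.
k=3: B_{6}/(6)! × [f^{(5)}(18) − f^{(5)}(10)] = 1/30240 × (0.00000 − 0.00000) = 0.00000.

S_3 ≈ 417012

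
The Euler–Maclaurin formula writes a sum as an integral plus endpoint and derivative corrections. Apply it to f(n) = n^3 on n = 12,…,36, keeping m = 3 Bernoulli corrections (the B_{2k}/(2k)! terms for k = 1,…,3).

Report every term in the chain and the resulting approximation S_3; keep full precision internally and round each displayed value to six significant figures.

S_3 ≈ 439200

The integral term ∫_12^36 x^3 dx = 414720.
Endpoint term: (f(12) + f(36))/2 = (1728.00 + 46656.0)/2 = 24192.0.
Integral + boundary = 438912.
k=1: B_{2}/(2)! × [f^{(1)}(36) − f^{(1)}(12)] = 1/12 × (3888.00 − 432.000) = 288.000.
Partial sum through k=1: 439200.
k=2: B_{4}/(4)! × [f^{(3)}(36) − f^{(3)}(12)] = −1/720 × (6.00000 − 6.00000) = 0.00000.
Partial sum through k=2: 439200.
k=3: B_{6}/(6)! × [f^{(5)}(36) − f^{(5)}(12)] = 1/30240 × (0.00000 − 0.00000) = 0.00000.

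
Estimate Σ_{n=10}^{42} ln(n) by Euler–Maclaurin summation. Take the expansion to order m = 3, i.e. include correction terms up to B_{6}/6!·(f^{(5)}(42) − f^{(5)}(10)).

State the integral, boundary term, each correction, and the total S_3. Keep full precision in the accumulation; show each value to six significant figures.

S_3 ≈ 104.970

The integral term ∫_10^42 ln(x) dx = 101.956.
½[f(10) + f(42)] = ½[2.30259 + 3.73767] = 3.02013.
Running total after boundary: 104.976.
k=1: B_{2}/(2)! × [f^{(1)}(42) − f^{(1)}(10)] = 1/12 × (0.0238095 − 0.100000) = -0.00634921.
Partial sum through k=1: 104.970.
k=2: B_{4}/(4)! × [f^{(3)}(42) − f^{(3)}(10)] = −1/720 × (2.69949e-05 − 0.00200000) = 2.74028e-06.
Partial sum through k=2: 104.970.
k=3: B_{6}/(6)! × [f^{(5)}(42) − f^{(5)}(10)] = 1/30240 × (1.83639e-07 − 0.000240000) = -7.93044e-09.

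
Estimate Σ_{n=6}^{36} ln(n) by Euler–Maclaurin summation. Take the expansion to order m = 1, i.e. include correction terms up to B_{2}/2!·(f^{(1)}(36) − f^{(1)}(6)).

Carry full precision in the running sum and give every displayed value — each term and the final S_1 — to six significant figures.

S_1 ≈ 90.9322

∫_6^36 ln(x) dx evaluates to 88.2561.
Endpoint term: (f(6) + f(36))/2 = (1.79176 + 3.58352)/2 = 2.68764.
So far: 90.9438.
Order-1 term: 1/12 · (0.0277778 − 0.166667) = -0.0115741.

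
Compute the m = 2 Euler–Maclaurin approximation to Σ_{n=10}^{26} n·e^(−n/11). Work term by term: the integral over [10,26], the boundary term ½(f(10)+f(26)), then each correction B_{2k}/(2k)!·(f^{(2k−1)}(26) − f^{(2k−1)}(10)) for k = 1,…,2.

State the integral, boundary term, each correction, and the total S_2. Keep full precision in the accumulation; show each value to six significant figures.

Integral: ∫_10^26 x·e^(−x/11) dx = 54.7781.
Endpoint term: (f(10) + f(26))/2 = (4.02890 + 2.44602)/2 = 3.23746.
So far: 58.0156.
Correction k=1: B_{2}/2! · (f^{(1)}(26) − f^{(1)}(10)) = 1/12 · (-0.128288 − 0.0366264) = -0.0137428.
After k=1: 58.0018.
Correction k=2: B_{4}/4! · (f^{(3)}(26) − f^{(3)}(10)) = −1/720 · (0.000494773 − 0.00696204) = 8.98232e-06.

S_2 ≈ 58.0018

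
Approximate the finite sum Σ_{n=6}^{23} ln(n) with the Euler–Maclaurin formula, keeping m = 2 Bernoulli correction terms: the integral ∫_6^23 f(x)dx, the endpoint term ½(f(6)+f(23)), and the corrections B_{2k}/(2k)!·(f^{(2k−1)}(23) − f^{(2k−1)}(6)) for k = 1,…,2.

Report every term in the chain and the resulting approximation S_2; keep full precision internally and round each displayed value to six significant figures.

S_2 ≈ 46.8192

∫_6^23 ln(x) dx evaluates to 44.3658.
Boundary: ½(f(6) + f(23)) = ½(1.79176 + 3.13549) = 2.46363.
Running total after boundary: 46.8294.
Order-1 term: 1/12 · (0.0434783 − 0.166667) = -0.0102657.
Partial sum through k=1: 46.8192.
Order-2 term: −1/720 · (0.000164379 − 0.00925926) = 1.26318e-05.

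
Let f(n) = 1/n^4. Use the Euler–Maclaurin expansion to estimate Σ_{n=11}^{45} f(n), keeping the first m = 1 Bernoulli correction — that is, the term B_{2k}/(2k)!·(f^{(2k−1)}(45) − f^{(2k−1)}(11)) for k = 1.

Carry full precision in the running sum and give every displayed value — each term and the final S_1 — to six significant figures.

S_1 ≈ 0.000283121

The integral term ∫_11^45 1/x^4 dx = 0.000246780.
½[f(11) + f(45)] = ½[6.83013e-05 + 2.43865e-07] = 3.42726e-05.
Integral + boundary = 0.000281053.
Order-1 term: 1/12 · (-2.16769e-08 − (-2.48369e-05)) = 2.06793e-06.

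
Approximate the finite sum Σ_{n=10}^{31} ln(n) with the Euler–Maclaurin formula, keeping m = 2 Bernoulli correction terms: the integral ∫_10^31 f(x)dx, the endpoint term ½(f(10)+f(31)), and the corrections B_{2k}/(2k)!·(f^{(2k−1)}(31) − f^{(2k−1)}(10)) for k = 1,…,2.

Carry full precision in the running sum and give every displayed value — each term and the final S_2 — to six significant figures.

∫_10^31 ln(x) dx evaluates to 62.4278.
Endpoint term: (f(10) + f(31))/2 = (2.30259 + 3.43399)/2 = 2.86829.
Running total after boundary: 65.2960.
Correction k=1: B_{2}/2! · (f^{(1)}(31) − f^{(1)}(10)) = 1/12 · (0.0322581 − 0.100000) = -0.00564516.
After k=1: 65.2904.
Correction k=2: B_{4}/4! · (f^{(3)}(31) − f^{(3)}(10)) = −1/720 · (6.71344e-05 − 0.00200000) = 2.68454e-06.

S_2 ≈ 65.2904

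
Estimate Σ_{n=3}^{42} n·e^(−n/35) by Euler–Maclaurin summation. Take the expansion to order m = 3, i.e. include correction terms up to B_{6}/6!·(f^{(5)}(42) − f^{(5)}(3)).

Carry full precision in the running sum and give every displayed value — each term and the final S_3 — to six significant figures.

S_3 ≈ 416.658

∫_3^42 x·e^(−x/35) dx evaluates to 409.031.
Boundary: ½(f(3) + f(42)) = ½(2.75357 + 12.6502) = 7.70186.
So far: 416.733.
k=1: B_{2}/(2)! × [f^{(1)}(42) − f^{(1)}(3)] = 1/12 × (-0.0602388 − 0.839183) = -0.0749518.
Running total after k=1: 416.658.
k=2: B_{4}/(4)! × [f^{(3)}(42) − f^{(3)}(3)] = −1/720 × (0.000442571 − 0.00218359) = 2.41808e-06.
Running total after k=2: 416.658.
k=3: B_{6}/(6)! × [f^{(5)}(42) − f^{(5)}(3)] = 1/30240 × (7.62708e-07 − 3.00582e-06) = -7.41770e-11.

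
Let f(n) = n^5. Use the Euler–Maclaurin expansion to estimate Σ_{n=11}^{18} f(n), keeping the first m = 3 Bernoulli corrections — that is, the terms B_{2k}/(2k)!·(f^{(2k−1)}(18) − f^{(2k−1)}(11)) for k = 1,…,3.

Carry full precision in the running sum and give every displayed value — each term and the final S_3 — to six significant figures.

Integral: ∫_11^18 x^5 dx = 5.37344e+06.
Endpoint term: (f(11) + f(18))/2 = (161051 + 1.88957e+06)/2 = 1.02531e+06.
Integral + boundary = 6.39875e+06.
Order-1 term: 1/12 · (524880 − 73205.0) = 37639.6.
Running total after k=1: 6.43639e+06.
Order-2 term: −1/720 · (19440.0 − 7260.00) = -16.9167.
Running total after k=2: 6.43638e+06.
Order-3 term: 1/30240 · (120.000 − 120.000) = 0.00000.

S_3 ≈ 6.43638e+06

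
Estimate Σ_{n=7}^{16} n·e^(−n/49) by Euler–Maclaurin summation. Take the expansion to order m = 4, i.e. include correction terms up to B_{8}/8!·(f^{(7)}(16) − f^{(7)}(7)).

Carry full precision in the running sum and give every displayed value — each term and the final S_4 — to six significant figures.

S_4 ≈ 89.7670

∫_7^16 x·e^(−x/49) dx evaluates to 80.9830.
Endpoint term: (f(7) + f(16))/2 = (6.06815 + 11.5428)/2 = 8.80545.
So far: 89.7884.
Order-1 term: 1/12 · (0.485856 − 0.743038) = -0.0214319.
Partial sum through k=1: 89.7670.
Order-2 term: −1/720 · (0.000803290 − 0.00103157) = 3.17052e-07.
Partial sum through k=2: 89.7670.
Order-3 term: 1/30240 · (5.84850e-07 − 7.30389e-07) = -4.81281e-12.
Partial sum through k=3: 89.7670.
Order-4 term: −1/1209600 · (3.47828e-10 − 4.29462e-10) = 6.74882e-17.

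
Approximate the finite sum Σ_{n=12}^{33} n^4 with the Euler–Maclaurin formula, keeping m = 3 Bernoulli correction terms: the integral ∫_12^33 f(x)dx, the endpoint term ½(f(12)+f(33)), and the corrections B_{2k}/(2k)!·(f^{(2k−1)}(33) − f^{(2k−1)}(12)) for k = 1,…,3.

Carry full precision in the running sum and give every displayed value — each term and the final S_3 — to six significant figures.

S_3 ≈ 8.39204e+06

Integral: ∫_12^33 x^4 dx = 7.77731e+06.
Boundary: ½(f(12) + f(33)) = ½(20736.0 + 1.18592e+06) = 603328.
Running total after boundary: 8.38064e+06.
Order-1 term: 1/12 · (143748 − 6912.00) = 11403.0.
Partial sum through k=1: 8.39204e+06.
Order-2 term: −1/720 · (792.000 − 288.000) = -0.700000.
Partial sum through k=2: 8.39204e+06.
Order-3 term: 1/30240 · (0.00000 − 0.00000) = 0.00000.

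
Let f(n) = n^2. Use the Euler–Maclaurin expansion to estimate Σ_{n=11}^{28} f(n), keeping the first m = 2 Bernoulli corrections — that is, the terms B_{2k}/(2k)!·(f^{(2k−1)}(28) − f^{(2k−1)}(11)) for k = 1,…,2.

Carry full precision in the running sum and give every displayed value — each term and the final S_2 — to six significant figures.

Integral: ∫_11^28 x^2 dx = 6873.67.
Boundary: ½(f(11) + f(28)) = ½(121.000 + 784.000) = 452.500.
Integral + boundary = 7326.17.
Correction k=1: B_{2}/2! · (f^{(1)}(28) − f^{(1)}(11)) = 1/12 · (56.0000 − 22.0000) = 2.83333.
Running total after k=1: 7329.00.
Correction k=2: B_{4}/4! · (f^{(3)}(28) − f^{(3)}(11)) = −1/720 · (0.00000 − 0.00000) = 0.00000.

S_2 ≈ 7329.00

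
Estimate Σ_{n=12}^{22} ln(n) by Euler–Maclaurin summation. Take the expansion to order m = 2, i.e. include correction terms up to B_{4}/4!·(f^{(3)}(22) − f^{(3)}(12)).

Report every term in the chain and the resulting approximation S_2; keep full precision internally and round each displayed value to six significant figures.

∫_12^22 ln(x) dx evaluates to 28.1841.
Endpoint term: (f(12) + f(22))/2 = (2.48491 + 3.09104)/2 = 2.78797.
So far: 30.9720.
Correction k=1: B_{2}/2! · (f^{(1)}(22) − f^{(1)}(12)) = 1/12 · (0.0454545 − 0.0833333) = -0.00315657.
Running total after k=1: 30.9689.
Correction k=2: B_{4}/4! · (f^{(3)}(22) − f^{(3)}(12)) = −1/720 · (0.000187829 − 0.00115741) = 1.34664e-06.

S_2 ≈ 30.9689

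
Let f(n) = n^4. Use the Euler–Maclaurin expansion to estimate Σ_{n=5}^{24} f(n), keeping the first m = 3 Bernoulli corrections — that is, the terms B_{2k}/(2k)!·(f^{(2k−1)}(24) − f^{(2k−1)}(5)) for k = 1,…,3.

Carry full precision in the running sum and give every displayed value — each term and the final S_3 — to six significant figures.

The integral term ∫_5^24 x^4 dx = 1.59190e+06.
Endpoint term: (f(5) + f(24))/2 = (625.000 + 331776)/2 = 166200.
So far: 1.75810e+06.
k=1: B_{2}/(2)! × [f^{(1)}(24) − f^{(1)}(5)] = 1/12 × (55296.0 − 500.000) = 4566.33.
After k=1: 1.76267e+06.
k=2: B_{4}/(4)! × [f^{(3)}(24) − f^{(3)}(5)] = −1/720 × (576.000 − 120.000) = -0.633333.
After k=2: 1.76267e+06.
k=3: B_{6}/(6)! × [f^{(5)}(24) − f^{(5)}(5)] = 1/30240 × (0.00000 − 0.00000) = 0.00000.

S_3 ≈ 1.76267e+06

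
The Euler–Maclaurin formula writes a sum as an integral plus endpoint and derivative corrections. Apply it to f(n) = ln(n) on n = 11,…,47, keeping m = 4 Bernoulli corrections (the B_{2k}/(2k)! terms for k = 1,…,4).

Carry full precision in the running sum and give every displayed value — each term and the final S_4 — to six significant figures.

The integral term ∫_11^47 ln(x) dx = 118.580.
Endpoint term: (f(11) + f(47))/2 = (2.39790 + 3.85015)/2 = 3.12402.
So far: 121.704.
k=1: B_{2}/(2)! × [f^{(1)}(47) − f^{(1)}(11)] = 1/12 × (0.0212766 − 0.0909091) = -0.00580271.
After k=1: 121.698.
k=2: B_{4}/(4)! × [f^{(3)}(47) − f^{(3)}(11)] = −1/720 × (1.92636e-05 − 0.00150263) = 2.06023e-06.
After k=2: 121.698.
k=3: B_{6}/(6)! × [f^{(5)}(47) − f^{(5)}(11)] = 1/30240 × (1.04646e-07 − 0.000149021) = -4.92449e-09.
After k=3: 121.698.
k=4: B_{8}/(8)! × [f^{(7)}(47) − f^{(7)}(11)] = −1/1209600 × (1.42117e-09 − 3.69474e-05) = 3.05440e-11.

S_4 ≈ 121.698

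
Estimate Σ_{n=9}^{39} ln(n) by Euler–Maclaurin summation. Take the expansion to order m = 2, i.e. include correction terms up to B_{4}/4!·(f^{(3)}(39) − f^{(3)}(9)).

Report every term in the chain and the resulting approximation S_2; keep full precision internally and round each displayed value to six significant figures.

S_2 ≈ 96.0272

Integral: ∫_9^39 ln(x) dx = 93.1039.
Endpoint term: (f(9) + f(39))/2 = (2.19722 + 3.66356)/2 = 2.93039.
Integral + boundary = 96.0343.
Order-1 term: 1/12 · (0.0256410 − 0.111111) = -0.00712251.
Partial sum through k=1: 96.0272.
Order-2 term: −1/720 · (3.37160e-05 − 0.00274348) = 3.76357e-06.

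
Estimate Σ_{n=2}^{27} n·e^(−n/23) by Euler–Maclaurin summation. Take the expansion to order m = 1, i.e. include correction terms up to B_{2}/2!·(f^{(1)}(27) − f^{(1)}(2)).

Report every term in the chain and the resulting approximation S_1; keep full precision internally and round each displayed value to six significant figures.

∫_2^27 x·e^(−x/23) dx evaluates to 171.584.
Endpoint term: (f(2) + f(27))/2 = (1.83343 + 8.34718)/2 = 5.09031.
Integral + boundary = 176.674.
k=1: B_{2}/(2)! × [f^{(1)}(27) − f^{(1)}(2)] = 1/12 × (-0.0537661 − 0.837002) = -0.0742307.

S_1 ≈ 176.600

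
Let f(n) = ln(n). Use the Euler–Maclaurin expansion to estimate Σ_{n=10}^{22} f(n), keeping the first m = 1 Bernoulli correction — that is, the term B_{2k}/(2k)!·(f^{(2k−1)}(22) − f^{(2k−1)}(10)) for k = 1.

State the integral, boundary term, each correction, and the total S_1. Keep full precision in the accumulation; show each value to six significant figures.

S_1 ≈ 35.6694

∫_10^22 ln(x) dx evaluates to 32.9771.
Boundary: ½(f(10) + f(22)) = ½(2.30259 + 3.09104) = 2.69681.
So far: 35.6739.
k=1: B_{2}/(2)! × [f^{(1)}(22) − f^{(1)}(10)] = 1/12 × (0.0454545 − 0.100000) = -0.00454545.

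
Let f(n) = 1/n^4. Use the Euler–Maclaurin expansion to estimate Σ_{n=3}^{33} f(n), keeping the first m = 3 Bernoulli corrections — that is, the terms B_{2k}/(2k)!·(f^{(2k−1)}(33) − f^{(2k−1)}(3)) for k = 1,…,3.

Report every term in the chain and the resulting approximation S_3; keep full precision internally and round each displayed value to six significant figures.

The integral term ∫_3^33 1/x^4 dx = 0.0123364.
Boundary: ½(f(3) + f(33)) = ½(0.0123457 + 8.43226e-07) = 0.00617326.
Running total after boundary: 0.0185097.
k=1: B_{2}/(2)! × [f^{(1)}(33) − f^{(1)}(3)] = 1/12 × (-1.02209e-07 − (-0.0164609)) = 0.00137173.
After k=1: 0.0198814.
k=2: B_{4}/(4)! × [f^{(3)}(33) − f^{(3)}(3)] = −1/720 × (-2.81568e-09 − (-0.0548697)) = -7.62079e-05.
After k=2: 0.0198052.
k=3: B_{6}/(6)! × [f^{(5)}(33) − f^{(5)}(3)] = 1/30240 × (-1.44792e-10 − (-0.341411)) = 1.12901e-05.

S_3 ≈ 0.0198165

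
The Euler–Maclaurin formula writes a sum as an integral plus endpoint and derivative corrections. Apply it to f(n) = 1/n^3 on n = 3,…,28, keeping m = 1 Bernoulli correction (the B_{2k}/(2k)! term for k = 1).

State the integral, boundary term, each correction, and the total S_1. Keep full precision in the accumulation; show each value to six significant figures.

S_1 ≈ 0.0765451

The integral term ∫_3^28 1/x^3 dx = 0.0549178.
Boundary: ½(f(3) + f(28)) = ½(0.0370370 + 4.55539e-05) = 0.0185413.
Integral + boundary = 0.0734591.
k=1: B_{2}/(2)! × [f^{(1)}(28) − f^{(1)}(3)] = 1/12 × (-4.88078e-06 − (-0.0370370)) = 0.00308601.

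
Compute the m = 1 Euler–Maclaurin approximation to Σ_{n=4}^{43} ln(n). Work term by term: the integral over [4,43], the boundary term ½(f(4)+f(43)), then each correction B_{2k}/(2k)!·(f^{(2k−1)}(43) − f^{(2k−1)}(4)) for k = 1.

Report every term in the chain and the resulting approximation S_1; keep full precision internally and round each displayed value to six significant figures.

Integral: ∫_4^43 ln(x) dx = 117.186.
Endpoint term: (f(4) + f(43))/2 = (1.38629 + 3.76120)/2 = 2.57375.
Integral + boundary = 119.760.
k=1: B_{2}/(2)! × [f^{(1)}(43) − f^{(1)}(4)] = 1/12 × (0.0232558 − 0.250000) = -0.0188953.

S_1 ≈ 119.741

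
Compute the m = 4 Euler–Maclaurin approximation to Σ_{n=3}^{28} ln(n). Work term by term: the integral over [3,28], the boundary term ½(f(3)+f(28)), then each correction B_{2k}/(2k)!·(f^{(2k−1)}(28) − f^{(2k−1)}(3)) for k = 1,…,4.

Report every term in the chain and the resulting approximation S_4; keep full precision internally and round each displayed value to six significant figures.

S_4 ≈ 67.1966

Integral: ∫_3^28 ln(x) dx = 65.0059.
Boundary: ½(f(3) + f(28)) = ½(1.09861 + 3.33220) = 2.21541.
Running total after boundary: 67.2213.
Correction k=1: B_{2}/2! · (f^{(1)}(28) − f^{(1)}(3)) = 1/12 · (0.0357143 − 0.333333) = -0.0248016.
After k=1: 67.1965.
Correction k=2: B_{4}/4! · (f^{(3)}(28) − f^{(3)}(3)) = −1/720 · (9.11079e-05 − 0.0740741) = 0.000102754.
After k=2: 67.1966.
Correction k=3: B_{6}/6! · (f^{(5)}(28) − f^{(5)}(3)) = 1/30240 · (1.39451e-06 − 0.0987654) = -3.26601e-06.
After k=3: 67.1966.
Correction k=4: B_{8}/8! · (f^{(7)}(28) − f^{(7)}(3)) = −1/1209600 · (5.33613e-08 − 0.329218) = 2.72171e-07.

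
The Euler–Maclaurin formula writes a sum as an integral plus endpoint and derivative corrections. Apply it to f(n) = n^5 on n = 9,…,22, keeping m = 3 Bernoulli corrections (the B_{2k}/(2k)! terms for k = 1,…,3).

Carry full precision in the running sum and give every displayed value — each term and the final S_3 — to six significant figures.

Integral: ∫_9^22 x^5 dx = 1.88081e+07.
½[f(9) + f(22)] = ½[59049.0 + 5.15363e+06] = 2.60634e+06.
Integral + boundary = 2.14144e+07.
Correction k=1: B_{2}/2! · (f^{(1)}(22) − f^{(1)}(9)) = 1/12 · (1.17128e+06 − 32805.0) = 94872.9.
Running total after k=1: 2.15093e+07.
Correction k=2: B_{4}/4! · (f^{(3)}(22) − f^{(3)}(9)) = −1/720 · (29040.0 − 4860.00) = -33.5833.
Running total after k=2: 2.15093e+07.
Correction k=3: B_{6}/6! · (f^{(5)}(22) − f^{(5)}(9)) = 1/30240 · (120.000 − 120.000) = 0.00000.

S_3 ≈ 2.15093e+07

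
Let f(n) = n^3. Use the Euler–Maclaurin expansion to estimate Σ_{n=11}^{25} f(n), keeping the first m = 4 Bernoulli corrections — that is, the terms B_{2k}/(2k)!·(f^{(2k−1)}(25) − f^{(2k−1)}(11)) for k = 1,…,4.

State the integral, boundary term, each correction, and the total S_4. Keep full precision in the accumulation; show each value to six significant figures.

Integral: ∫_11^25 x^3 dx = 93996.0.
Endpoint term: (f(11) + f(25))/2 = (1331.00 + 15625.0)/2 = 8478.00.
Running total after boundary: 102474.
Order-1 term: 1/12 · (1875.00 − 363.000) = 126.000.
Partial sum through k=1: 102600.
Order-2 term: −1/720 · (6.00000 − 6.00000) = 0.00000.
Partial sum through k=2: 102600.
Order-3 term: 1/30240 · (0.00000 − 0.00000) = 0.00000.
Partial sum through k=3: 102600.
Order-4 term: −1/1209600 · (0.00000 − 0.00000) = 0.00000.

S_4 ≈ 102600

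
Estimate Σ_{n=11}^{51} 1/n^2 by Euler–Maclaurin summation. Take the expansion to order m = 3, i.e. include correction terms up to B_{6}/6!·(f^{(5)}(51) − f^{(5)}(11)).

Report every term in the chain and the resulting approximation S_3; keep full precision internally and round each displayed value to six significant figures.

Integral: ∫_11^51 1/x^2 dx = 0.0713012.
Endpoint term: (f(11) + f(51))/2 = (0.00826446 + 0.000384468)/2 = 0.00432447.
So far: 0.0756257.
Correction k=1: B_{2}/2! · (f^{(1)}(51) − f^{(1)}(11)) = 1/12 · (-1.50772e-05 − (-0.00150263)) = 0.000123963.
Partial sum through k=1: 0.0757497.
Correction k=2: B_{4}/4! · (f^{(3)}(51) − f^{(3)}(11)) = −1/720 · (-6.95601e-08 − (-0.000149021)) = -2.06877e-07.
Partial sum through k=2: 0.0757495.
Correction k=3: B_{6}/6! · (f^{(5)}(51) − f^{(5)}(11)) = 1/30240 · (-8.02308e-10 − (-3.69474e-05)) = 1.22178e-09.

S_3 ≈ 0.0757495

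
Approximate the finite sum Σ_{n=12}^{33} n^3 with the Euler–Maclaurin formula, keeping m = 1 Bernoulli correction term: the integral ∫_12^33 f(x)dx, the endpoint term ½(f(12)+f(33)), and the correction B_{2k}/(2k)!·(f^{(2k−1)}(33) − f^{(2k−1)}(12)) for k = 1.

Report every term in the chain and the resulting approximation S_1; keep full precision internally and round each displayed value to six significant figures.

∫_12^33 x^3 dx evaluates to 291296.
½[f(12) + f(33)] = ½[1728.00 + 35937.0] = 18832.5.
So far: 310129.
Order-1 term: 1/12 · (3267.00 − 432.000) = 236.250.

S_1 ≈ 310365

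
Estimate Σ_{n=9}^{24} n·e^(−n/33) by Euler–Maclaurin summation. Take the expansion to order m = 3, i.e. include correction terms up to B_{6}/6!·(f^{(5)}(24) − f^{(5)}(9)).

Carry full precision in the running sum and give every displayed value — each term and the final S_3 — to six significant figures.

∫_9^24 x·e^(−x/33) dx evaluates to 146.216.
Endpoint term: (f(9) + f(24))/2 = (6.85170 + 11.5974)/2 = 9.22455.
Integral + boundary = 155.441.
Order-1 term: 1/12 · (0.131789 − 0.553673) = -0.0351570.
Running total after k=1: 155.405.
Order-2 term: −1/720 · (0.00100848 − 0.00190659) = 1.24737e-06.
Running total after k=2: 155.405.
Order-3 term: 1/30240 · (1.74100e-06 − 3.03467e-06) = -4.27800e-11.

S_3 ≈ 155.405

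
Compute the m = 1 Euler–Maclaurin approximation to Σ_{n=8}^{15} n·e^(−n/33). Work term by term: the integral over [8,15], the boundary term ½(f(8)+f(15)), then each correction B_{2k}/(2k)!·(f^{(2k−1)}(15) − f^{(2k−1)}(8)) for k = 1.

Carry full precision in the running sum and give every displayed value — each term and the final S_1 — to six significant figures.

S_1 ≈ 64.1867

The integral term ∫_8^15 x·e^(−x/33) dx = 56.3080.
½[f(8) + f(15)] = ½[6.27779 + 9.52105] = 7.89942.
So far: 64.2074.
Correction k=1: B_{2}/2! · (f^{(1)}(15) − f^{(1)}(8)) = 1/12 · (0.346220 − 0.594487) = -0.0206890.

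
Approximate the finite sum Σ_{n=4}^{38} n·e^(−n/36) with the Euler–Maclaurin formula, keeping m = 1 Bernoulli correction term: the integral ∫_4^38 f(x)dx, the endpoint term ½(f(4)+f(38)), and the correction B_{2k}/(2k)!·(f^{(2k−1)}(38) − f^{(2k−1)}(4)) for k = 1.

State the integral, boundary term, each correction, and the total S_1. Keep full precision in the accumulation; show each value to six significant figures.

S_1 ≈ 369.833

Integral: ∫_4^38 x·e^(−x/36) dx = 361.499.
Endpoint term: (f(4) + f(38))/2 = (3.57936 + 13.2240)/2 = 8.40166.
So far: 369.901.
k=1: B_{2}/(2)! × [f^{(1)}(38) − f^{(1)}(4)] = 1/12 × (-0.0193333 − 0.795413) = -0.0678955.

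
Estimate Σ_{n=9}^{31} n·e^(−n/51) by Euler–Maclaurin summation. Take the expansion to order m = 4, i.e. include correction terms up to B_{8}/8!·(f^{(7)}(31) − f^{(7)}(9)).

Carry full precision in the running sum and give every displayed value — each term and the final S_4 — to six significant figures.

S_4 ≈ 299.936

Integral: ∫_9^31 x·e^(−x/51) dx = 287.764.
½[f(9) + f(31)] = ½[7.54401 + 16.8802] = 12.2121.
Integral + boundary = 299.976.
k=1: B_{2}/(2)! × [f^{(1)}(31) − f^{(1)}(9)] = 1/12 × (0.213539 − 0.690302) = -0.0397302.
After k=1: 299.936.
k=2: B_{4}/(4)! × [f^{(3)}(31) − f^{(3)}(9)] = −1/720 × (0.000500802 − 0.000909938) = 5.68244e-07.
After k=2: 299.936.
k=3: B_{6}/(6)! × [f^{(5)}(31) − f^{(5)}(9)] = 1/30240 × (3.53520e-07 − 5.97646e-07) = -8.07294e-12.
After k=3: 299.936.
k=4: B_{8}/(8)! × [f^{(7)}(31) − f^{(7)}(9)] = −1/1209600 × (1.97808e-10 − 3.25048e-10) = 1.05192e-16.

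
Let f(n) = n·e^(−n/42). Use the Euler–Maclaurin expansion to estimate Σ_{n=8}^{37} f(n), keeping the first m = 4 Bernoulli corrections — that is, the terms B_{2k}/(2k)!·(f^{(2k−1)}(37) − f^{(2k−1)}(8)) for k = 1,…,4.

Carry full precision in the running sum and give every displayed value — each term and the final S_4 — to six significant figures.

S_4 ≈ 371.769

Integral: ∫_8^37 x·e^(−x/42) dx = 360.848.
Endpoint term: (f(8) + f(37))/2 = (6.61252 + 15.3324)/2 = 10.9724.
Running total after boundary: 371.820.
Order-1 term: 1/12 · (0.0493319 − 0.669124) = -0.0516494.
After k=1: 371.769.
Order-2 term: −1/720 · (0.000497794 − 0.00131647) = 1.13705e-06.
After k=2: 371.769.
Order-3 term: 1/30240 · (5.48538e-07 − 1.27756e-06) = -2.41079e-11.
After k=3: 371.769.
Order-4 term: −1/1209600 · (4.61950e-10 − 1.02541e-09) = 4.65824e-16.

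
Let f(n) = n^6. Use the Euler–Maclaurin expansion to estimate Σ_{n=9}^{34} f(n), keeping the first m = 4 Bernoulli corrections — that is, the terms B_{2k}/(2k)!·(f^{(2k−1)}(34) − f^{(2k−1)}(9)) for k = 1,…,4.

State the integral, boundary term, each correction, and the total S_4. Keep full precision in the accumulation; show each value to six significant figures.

∫_9^34 x^6 dx evaluates to 7.50265e+09.
½[f(9) + f(34)] = ½[531441 + 1.54480e+09] = 7.72668e+08.
Integral + boundary = 8.27532e+09.
Correction k=1: B_{2}/2! · (f^{(1)}(34) − f^{(1)}(9)) = 1/12 · (2.72613e+08 − 354294) = 2.26882e+07.
Partial sum through k=1: 8.29801e+09.
Correction k=2: B_{4}/4! · (f^{(3)}(34) − f^{(3)}(9)) = −1/720 · (4.71648e+06 − 87480.0) = -6429.17.
Partial sum through k=2: 8.29800e+09.
Correction k=3: B_{6}/6! · (f^{(5)}(34) − f^{(5)}(9)) = 1/30240 · (24480.0 − 6480.00) = 0.595238.
Partial sum through k=3: 8.29800e+09.
Correction k=4: B_{8}/8! · (f^{(7)}(34) − f^{(7)}(9)) = −1/1209600 · (0.00000 − 0.00000) = 0.00000.

S_4 ≈ 8.29800e+09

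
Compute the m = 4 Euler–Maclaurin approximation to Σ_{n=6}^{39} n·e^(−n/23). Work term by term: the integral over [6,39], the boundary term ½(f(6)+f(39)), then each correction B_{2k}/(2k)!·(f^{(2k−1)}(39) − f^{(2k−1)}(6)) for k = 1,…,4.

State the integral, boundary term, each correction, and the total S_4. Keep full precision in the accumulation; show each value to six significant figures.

Integral: ∫_6^39 x·e^(−x/23) dx = 252.203.
Endpoint term: (f(6) + f(39))/2 = (4.62229 + 7.15570)/2 = 5.88900.
Running total after boundary: 258.092.
k=1: B_{2}/(2)! × [f^{(1)}(39) − f^{(1)}(6)] = 1/12 × (-0.127638 − 0.569412) = -0.0580875.
After k=1: 258.033.
k=2: B_{4}/(4)! × [f^{(3)}(39) − f^{(3)}(6)] = −1/720 × (0.000452403 − 0.00398899) = 4.91193e-06.
After k=2: 258.033.
k=3: B_{6}/(6)! × [f^{(5)}(39) − f^{(5)}(6)] = 1/30240 × (2.16652e-06 − 1.30465e-05) = -3.59787e-10.
After k=3: 258.033.
k=4: B_{8}/(8)! × [f^{(7)}(39) − f^{(7)}(6)] = −1/1209600 × (6.57435e-09 − 3.50706e-08) = 2.35584e-14.

S_4 ≈ 258.033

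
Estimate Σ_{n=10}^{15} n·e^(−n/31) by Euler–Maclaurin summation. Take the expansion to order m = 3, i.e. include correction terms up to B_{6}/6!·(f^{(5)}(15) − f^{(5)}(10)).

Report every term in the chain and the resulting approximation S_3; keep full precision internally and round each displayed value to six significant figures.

∫_10^15 x·e^(−x/31) dx evaluates to 41.5807.
Endpoint term: (f(10) + f(15))/2 = (7.24278 + 9.24589)/2 = 8.24433.
So far: 49.8250.
k=1: B_{2}/(2)! × [f^{(1)}(15) − f^{(1)}(10)] = 1/12 × (0.318138 − 0.490640) = -0.0143751.
Partial sum through k=1: 49.8107.
k=2: B_{4}/(4)! × [f^{(3)}(15) − f^{(3)}(10)] = −1/720 × (0.00161386 − 0.00201789) = 5.61150e-07.
Partial sum through k=2: 49.8107.
k=3: B_{6}/(6)! × [f^{(5)}(15) − f^{(5)}(10)] = 1/30240 × (3.01423e-06 − 3.66830e-06) = -2.16291e-11.

S_3 ≈ 49.8107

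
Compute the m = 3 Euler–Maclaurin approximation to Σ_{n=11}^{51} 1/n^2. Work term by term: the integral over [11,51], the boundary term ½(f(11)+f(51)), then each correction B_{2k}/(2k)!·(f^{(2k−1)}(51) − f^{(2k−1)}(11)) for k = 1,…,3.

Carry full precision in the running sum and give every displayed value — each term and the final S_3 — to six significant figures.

S_3 ≈ 0.0757495

∫_11^51 1/x^2 dx evaluates to 0.0713012.
Endpoint term: (f(11) + f(51))/2 = (0.00826446 + 0.000384468)/2 = 0.00432447.
Integral + boundary = 0.0756257.
Correction k=1: B_{2}/2! · (f^{(1)}(51) − f^{(1)}(11)) = 1/12 · (-1.50772e-05 − (-0.00150263)) = 0.000123963.
Running total after k=1: 0.0757497.
Correction k=2: B_{4}/4! · (f^{(3)}(51) − f^{(3)}(11)) = −1/720 · (-6.95601e-08 − (-0.000149021)) = -2.06877e-07.
Running total after k=2: 0.0757495.
Correction k=3: B_{6}/6! · (f^{(5)}(51) − f^{(5)}(11)) = 1/30240 · (-8.02308e-10 − (-3.69474e-05)) = 1.22178e-09.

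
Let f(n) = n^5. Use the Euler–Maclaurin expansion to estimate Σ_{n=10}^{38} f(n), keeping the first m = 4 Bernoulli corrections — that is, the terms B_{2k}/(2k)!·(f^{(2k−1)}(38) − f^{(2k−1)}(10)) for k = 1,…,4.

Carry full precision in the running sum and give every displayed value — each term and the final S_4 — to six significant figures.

S_4 ≈ 5.42188e+08

∫_10^38 x^5 dx evaluates to 5.01656e+08.
½[f(10) + f(38)] = ½[100000 + 7.92352e+07] = 3.96676e+07.
Integral + boundary = 5.41324e+08.
k=1: B_{2}/(2)! × [f^{(1)}(38) − f^{(1)}(10)] = 1/12 × (1.04257e+07 − 50000.0) = 864640.
Partial sum through k=1: 5.42188e+08.
k=2: B_{4}/(4)! × [f^{(3)}(38) − f^{(3)}(10)] = −1/720 × (86640.0 − 6000.00) = -112.000.
Partial sum through k=2: 5.42188e+08.
k=3: B_{6}/(6)! × [f^{(5)}(38) − f^{(5)}(10)] = 1/30240 × (120.000 − 120.000) = 0.00000.
Partial sum through k=3: 5.42188e+08.
k=4: B_{8}/(8)! × [f^{(7)}(38) − f^{(7)}(10)] = −1/1209600 × (0.00000 − 0.00000) = 0.00000.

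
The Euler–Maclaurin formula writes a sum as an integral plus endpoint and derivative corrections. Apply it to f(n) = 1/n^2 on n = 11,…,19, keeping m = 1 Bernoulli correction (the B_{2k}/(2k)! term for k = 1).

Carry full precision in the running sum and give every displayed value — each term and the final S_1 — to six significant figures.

S_1 ≈ 0.0438957

Integral: ∫_11^19 1/x^2 dx = 0.0382775.
Boundary: ½(f(11) + f(19)) = ½(0.00826446 + 0.00277008) = 0.00551727.
Running total after boundary: 0.0437948.
Correction k=1: B_{2}/2! · (f^{(1)}(19) − f^{(1)}(11)) = 1/12 · (-0.000291588 − (-0.00150263)) = 0.000100920.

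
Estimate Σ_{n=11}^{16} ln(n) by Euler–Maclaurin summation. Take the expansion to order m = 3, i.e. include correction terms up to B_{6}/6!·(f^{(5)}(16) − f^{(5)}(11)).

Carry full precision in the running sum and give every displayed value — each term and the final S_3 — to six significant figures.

Integral: ∫_11^16 ln(x) dx = 12.9846.
Boundary: ½(f(11) + f(16)) = ½(2.39790 + 2.77259) = 2.58524.
Running total after boundary: 15.5698.
Correction k=1: B_{2}/2! · (f^{(1)}(16) − f^{(1)}(11)) = 1/12 · (0.0625000 − 0.0909091) = -0.00236742.
Running total after k=1: 15.5674.
Correction k=2: B_{4}/4! · (f^{(3)}(16) − f^{(3)}(11)) = −1/720 · (0.000488281 − 0.00150263) = 1.40882e-06.
Running total after k=2: 15.5674.
Correction k=3: B_{6}/6! · (f^{(5)}(16) − f^{(5)}(11)) = 1/30240 · (2.28882e-05 − 0.000149021) = -4.17106e-09.

S_3 ≈ 15.5674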